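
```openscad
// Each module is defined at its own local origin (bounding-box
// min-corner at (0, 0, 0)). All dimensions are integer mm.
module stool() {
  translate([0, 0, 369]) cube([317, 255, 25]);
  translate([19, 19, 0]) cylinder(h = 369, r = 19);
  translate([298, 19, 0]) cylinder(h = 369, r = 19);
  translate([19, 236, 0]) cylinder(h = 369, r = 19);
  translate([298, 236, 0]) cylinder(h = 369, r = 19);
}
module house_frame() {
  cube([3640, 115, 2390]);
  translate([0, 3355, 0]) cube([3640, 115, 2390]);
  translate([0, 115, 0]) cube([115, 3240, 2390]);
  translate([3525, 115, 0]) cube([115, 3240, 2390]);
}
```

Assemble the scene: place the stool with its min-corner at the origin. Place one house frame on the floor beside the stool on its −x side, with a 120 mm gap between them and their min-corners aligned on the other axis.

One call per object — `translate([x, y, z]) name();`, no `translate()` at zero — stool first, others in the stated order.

stool();
translate([-3760, 0, 0]) house_frame();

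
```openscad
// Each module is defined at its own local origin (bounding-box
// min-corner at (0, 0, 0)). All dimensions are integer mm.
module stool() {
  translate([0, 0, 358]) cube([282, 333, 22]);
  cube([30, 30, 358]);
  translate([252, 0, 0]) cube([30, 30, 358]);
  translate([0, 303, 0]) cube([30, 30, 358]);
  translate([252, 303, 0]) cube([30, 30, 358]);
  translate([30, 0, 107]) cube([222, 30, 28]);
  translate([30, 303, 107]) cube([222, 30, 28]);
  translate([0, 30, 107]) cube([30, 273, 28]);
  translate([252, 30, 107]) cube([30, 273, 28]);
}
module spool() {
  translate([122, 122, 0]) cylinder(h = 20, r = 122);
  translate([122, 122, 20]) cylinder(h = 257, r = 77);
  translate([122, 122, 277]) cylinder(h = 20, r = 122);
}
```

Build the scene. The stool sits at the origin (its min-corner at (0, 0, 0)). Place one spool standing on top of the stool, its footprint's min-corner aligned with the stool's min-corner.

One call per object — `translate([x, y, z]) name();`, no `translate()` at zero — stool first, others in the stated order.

stool();
translate([0, 0, 380]) spool();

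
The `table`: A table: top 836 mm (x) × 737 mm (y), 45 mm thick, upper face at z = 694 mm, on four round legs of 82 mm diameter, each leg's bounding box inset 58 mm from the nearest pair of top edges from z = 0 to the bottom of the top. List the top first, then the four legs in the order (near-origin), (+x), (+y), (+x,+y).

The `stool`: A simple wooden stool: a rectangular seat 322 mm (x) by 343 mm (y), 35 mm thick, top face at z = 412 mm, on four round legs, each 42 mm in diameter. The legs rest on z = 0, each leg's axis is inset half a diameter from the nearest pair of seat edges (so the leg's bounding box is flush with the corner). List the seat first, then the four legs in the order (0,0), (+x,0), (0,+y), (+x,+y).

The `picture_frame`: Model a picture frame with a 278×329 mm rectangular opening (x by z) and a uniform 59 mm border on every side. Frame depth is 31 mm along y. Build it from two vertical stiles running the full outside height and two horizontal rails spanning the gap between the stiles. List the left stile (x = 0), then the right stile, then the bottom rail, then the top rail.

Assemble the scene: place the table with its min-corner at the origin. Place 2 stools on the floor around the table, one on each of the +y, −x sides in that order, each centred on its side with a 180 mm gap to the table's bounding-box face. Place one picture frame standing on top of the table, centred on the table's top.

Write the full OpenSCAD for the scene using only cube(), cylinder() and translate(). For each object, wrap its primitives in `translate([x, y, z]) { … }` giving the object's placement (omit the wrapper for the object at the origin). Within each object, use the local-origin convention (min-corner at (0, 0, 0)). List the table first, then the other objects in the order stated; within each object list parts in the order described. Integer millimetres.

translate([0, 0, 649]) cube([836, 737, 45]);
translate([99, 99, 0]) cylinder(h = 649, r = 41);
translate([737, 99, 0]) cylinder(h = 649, r = 41);
translate([99, 638, 0]) cylinder(h = 649, r = 41);
translate([737, 638, 0]) cylinder(h = 649, r = 41);
translate([257, 917, 0]) {
  translate([0, 0, 377]) cube([322, 343, 35]);
  translate([21, 21, 0]) cylinder(h = 377, r = 21);
  translate([301, 21, 0]) cylinder(h = 377, r = 21);
  translate([21, 322, 0]) cylinder(h = 377, r = 21);
  translate([301, 322, 0]) cylinder(h = 377, r = 21);
}
translate([-502, 197, 0]) {
  translate([0, 0, 377]) cube([322, 343, 35]);
  translate([21, 21, 0]) cylinder(h = 377, r = 21);
  translate([301, 21, 0]) cylinder(h = 377, r = 21);
  translate([21, 322, 0]) cylinder(h = 377, r = 21);
  translate([301, 322, 0]) cylinder(h = 377, r = 21);
}
translate([220, 353, 694]) {
  cube([59, 31, 447]);
  translate([337, 0, 0]) cube([59, 31, 447]);
  translate([59, 0, 0]) cube([278, 31, 59]);
  translate([59, 0, 388]) cube([278, 31, 59]);
}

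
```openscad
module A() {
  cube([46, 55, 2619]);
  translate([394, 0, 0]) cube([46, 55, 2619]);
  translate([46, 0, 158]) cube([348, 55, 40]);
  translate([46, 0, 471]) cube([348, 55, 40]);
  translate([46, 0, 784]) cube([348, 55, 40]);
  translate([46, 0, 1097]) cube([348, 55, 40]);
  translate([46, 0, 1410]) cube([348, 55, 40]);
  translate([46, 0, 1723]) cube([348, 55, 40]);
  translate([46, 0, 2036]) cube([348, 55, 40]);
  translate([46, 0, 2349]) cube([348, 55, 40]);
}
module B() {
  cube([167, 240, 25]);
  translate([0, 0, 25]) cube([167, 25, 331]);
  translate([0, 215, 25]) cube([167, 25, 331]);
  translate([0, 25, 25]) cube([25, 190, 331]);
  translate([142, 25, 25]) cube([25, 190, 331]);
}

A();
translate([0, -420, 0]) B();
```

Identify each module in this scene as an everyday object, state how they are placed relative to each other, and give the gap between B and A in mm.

A is a ladder. B is an open box. The open box is on the floor beside the ladder on its −y side. The gap between the open box and the ladder is 180 mm.

The open box's nearest face is 180 mm from the ladder's −y face.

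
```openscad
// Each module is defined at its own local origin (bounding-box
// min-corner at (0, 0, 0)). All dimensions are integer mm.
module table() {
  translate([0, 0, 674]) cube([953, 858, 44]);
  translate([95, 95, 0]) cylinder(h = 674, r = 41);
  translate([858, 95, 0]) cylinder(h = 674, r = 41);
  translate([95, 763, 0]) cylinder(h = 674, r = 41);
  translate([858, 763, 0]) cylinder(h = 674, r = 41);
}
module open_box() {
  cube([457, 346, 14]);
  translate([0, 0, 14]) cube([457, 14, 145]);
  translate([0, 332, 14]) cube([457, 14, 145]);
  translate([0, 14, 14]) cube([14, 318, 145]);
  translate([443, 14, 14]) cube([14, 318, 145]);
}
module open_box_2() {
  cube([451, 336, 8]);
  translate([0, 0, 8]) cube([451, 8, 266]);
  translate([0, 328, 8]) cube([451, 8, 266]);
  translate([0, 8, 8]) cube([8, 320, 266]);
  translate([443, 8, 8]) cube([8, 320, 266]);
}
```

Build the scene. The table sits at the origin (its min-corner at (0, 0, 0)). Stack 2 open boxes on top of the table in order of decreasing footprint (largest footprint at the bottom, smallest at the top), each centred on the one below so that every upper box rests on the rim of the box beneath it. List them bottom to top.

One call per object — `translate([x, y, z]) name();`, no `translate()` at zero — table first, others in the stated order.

table();
translate([248, 256, 718]) open_box();
translate([251, 261, 877]) open_box_2();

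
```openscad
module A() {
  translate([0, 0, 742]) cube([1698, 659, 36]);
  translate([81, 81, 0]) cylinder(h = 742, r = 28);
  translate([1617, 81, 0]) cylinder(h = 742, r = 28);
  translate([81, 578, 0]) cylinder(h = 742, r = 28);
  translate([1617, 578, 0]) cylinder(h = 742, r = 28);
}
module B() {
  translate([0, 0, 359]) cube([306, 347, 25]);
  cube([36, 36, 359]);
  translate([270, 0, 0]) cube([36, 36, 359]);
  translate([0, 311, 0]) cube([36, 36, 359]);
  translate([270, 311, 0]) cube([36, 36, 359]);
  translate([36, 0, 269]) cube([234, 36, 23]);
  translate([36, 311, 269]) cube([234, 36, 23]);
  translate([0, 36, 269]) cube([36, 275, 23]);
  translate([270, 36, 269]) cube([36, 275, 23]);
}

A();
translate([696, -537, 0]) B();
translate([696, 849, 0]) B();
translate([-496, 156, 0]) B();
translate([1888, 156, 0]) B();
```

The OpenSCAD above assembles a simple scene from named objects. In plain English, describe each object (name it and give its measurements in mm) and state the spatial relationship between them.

A is a table: top 1698 mm (x) × 659 mm (y), 36 mm thick, upper face at z = 778 mm, on four round legs of 56 mm diameter, each leg's bounding box inset 53 mm from the nearest pair of top edges, running from z = 0 to the bottom of the top.

B is a four-legged stool. The seat is 306×347 mm, 25 mm thick, top at z = 384 mm. It stands on four square legs, each 36×36 mm in cross-section, from z = 0 to the seat underside, each flush with a corner of the seat. Four stretchers, 36 mm wide and 23 mm tall, connect adjacent legs with their undersides at z = 269 mm, each running between the inner faces of the legs it joins and aligned with the legs' outer faces on the other axis.

Four stools sit around the table at the −y, +y, −x, +x sides.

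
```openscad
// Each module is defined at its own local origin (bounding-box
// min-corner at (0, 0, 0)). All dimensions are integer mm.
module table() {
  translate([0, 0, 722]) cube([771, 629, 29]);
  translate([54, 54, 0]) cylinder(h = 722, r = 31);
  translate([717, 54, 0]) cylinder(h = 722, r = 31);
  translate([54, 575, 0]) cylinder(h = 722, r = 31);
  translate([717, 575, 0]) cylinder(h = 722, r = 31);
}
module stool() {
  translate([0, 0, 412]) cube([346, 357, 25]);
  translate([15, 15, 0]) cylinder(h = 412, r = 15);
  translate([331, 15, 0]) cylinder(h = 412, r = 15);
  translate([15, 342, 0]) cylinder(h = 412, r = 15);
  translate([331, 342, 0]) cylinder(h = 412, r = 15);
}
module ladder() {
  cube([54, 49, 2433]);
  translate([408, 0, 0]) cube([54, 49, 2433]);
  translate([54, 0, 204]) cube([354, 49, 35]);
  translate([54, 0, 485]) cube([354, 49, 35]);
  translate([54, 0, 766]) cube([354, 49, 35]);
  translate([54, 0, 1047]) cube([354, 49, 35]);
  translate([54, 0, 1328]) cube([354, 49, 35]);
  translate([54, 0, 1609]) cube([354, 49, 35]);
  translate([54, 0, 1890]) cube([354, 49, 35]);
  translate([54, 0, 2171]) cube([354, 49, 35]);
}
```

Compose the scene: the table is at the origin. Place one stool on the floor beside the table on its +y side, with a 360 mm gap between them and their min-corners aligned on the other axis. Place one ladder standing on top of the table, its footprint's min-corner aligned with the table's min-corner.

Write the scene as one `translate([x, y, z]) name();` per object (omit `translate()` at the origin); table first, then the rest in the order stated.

table();
translate([0, 989, 0]) stool();
translate([0, 0, 751]) ladder();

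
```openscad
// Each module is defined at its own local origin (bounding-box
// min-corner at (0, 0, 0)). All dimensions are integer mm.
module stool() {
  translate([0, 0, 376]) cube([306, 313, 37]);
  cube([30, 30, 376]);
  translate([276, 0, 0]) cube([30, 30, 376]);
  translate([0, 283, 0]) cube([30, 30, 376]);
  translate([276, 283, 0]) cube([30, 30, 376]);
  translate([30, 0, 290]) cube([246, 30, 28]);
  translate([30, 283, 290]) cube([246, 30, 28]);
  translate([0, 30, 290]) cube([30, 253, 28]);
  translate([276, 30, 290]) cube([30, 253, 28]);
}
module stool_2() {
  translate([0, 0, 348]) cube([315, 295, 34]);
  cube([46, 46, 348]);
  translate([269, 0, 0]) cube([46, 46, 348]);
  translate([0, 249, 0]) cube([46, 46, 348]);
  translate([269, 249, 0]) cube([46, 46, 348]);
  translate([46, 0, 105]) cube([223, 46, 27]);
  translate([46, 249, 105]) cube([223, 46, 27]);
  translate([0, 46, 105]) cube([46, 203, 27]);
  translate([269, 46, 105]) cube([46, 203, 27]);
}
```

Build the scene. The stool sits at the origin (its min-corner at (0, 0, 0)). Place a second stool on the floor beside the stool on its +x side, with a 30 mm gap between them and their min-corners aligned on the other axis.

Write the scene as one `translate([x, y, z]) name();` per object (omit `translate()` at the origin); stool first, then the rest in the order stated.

stool();
translate([336, 0, 0]) stool_2();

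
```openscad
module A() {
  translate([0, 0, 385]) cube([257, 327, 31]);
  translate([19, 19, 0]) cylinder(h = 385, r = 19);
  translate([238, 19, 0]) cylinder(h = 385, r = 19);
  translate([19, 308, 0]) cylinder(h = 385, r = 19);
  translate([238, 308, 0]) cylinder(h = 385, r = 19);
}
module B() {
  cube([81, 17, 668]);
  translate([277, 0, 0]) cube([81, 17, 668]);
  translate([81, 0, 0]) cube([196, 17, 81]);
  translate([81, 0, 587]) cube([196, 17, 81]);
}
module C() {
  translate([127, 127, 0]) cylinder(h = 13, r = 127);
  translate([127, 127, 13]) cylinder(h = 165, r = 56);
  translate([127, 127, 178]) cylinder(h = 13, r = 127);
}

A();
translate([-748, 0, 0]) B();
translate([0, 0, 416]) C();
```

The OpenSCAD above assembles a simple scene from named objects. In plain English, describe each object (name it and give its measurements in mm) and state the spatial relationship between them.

A is a four-legged stool. The seat is a 257×327×31 mm slab whose top surface is at z = 416 mm; four round legs, each 38 mm in diameter, run from the floor (z = 0) to the underside of the seat, each leg's axis is inset half a diameter from the nearest pair of seat edges (so the leg's bounding box is flush with the corner).

B is a rectangular picture frame lying in the x–z plane (depth along y). The opening is 196 mm wide (x) by 506 mm tall (z), surrounded by a border 81 mm wide on all four sides. The frame is 17 mm deep and is made of two full-height vertical stiles with two horizontal rails fitted between them.

C is a spool: two coaxial disc flanges of radius 127 mm and thickness 13 mm, joined by a core cylinder of radius 56 mm and height 165 mm. The lower flange rests on z = 0 and the three cylinders share a vertical axis.

The picture frame is on the floor beside the stool on its −x side. The spool is on top of the stool.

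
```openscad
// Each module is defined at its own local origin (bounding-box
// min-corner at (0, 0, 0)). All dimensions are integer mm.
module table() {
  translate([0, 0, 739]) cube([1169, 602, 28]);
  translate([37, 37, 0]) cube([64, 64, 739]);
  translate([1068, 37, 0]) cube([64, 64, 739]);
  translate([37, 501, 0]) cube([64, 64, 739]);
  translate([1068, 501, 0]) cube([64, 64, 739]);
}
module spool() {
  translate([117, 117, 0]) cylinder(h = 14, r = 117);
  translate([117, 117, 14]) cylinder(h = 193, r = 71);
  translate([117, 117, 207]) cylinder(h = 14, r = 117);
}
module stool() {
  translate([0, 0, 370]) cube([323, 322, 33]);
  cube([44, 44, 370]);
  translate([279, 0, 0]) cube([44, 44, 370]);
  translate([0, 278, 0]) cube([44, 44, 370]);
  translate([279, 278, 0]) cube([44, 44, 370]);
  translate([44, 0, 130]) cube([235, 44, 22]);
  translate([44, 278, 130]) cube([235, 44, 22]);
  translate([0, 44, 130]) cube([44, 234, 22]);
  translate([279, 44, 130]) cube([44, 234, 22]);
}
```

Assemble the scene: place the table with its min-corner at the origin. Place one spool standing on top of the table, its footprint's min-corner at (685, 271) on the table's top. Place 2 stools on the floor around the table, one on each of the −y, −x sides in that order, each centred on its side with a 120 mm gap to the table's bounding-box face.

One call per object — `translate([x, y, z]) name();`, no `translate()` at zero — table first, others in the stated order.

table();
translate([685, 271, 767]) spool();
translate([423, -442, 0]) stool();
translate([-443, 140, 0]) stool();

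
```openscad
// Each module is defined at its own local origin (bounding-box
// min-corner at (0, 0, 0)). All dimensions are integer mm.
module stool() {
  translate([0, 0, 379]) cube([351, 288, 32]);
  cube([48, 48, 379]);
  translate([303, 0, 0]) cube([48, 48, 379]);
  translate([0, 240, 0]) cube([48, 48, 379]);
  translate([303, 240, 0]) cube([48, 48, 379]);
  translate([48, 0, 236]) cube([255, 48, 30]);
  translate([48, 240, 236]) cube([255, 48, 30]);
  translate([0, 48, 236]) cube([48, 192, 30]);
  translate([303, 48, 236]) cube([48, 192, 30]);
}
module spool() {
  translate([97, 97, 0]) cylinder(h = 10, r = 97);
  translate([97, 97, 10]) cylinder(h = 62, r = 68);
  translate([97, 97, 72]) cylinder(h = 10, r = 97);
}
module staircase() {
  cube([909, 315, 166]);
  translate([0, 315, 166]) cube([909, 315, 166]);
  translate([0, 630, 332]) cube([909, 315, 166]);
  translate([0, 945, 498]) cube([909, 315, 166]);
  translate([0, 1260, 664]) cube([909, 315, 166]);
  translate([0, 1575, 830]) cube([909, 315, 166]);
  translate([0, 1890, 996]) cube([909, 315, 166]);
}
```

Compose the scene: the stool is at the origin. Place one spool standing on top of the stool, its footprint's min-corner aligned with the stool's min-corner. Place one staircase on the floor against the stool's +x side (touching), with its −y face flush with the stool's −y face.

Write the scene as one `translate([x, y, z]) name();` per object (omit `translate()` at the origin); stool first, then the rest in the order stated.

stool();
translate([0, 0, 411]) spool();
translate([351, 0, 0]) staircase();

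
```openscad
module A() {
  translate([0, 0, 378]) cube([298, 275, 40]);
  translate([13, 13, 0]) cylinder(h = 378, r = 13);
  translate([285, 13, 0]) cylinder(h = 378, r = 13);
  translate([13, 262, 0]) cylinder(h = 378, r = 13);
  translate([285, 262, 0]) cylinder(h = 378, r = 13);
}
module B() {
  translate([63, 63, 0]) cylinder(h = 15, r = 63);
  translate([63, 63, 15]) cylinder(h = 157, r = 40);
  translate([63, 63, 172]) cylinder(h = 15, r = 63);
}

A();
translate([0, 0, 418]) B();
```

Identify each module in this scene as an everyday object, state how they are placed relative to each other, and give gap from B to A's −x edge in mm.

The spool's min-x is at 0; the stool's min-x is 0; gap = 0 mm.

A is a stool. B is a spool. The spool is on top of the stool. The gap from the spool to the stool's −x edge is 0 mm.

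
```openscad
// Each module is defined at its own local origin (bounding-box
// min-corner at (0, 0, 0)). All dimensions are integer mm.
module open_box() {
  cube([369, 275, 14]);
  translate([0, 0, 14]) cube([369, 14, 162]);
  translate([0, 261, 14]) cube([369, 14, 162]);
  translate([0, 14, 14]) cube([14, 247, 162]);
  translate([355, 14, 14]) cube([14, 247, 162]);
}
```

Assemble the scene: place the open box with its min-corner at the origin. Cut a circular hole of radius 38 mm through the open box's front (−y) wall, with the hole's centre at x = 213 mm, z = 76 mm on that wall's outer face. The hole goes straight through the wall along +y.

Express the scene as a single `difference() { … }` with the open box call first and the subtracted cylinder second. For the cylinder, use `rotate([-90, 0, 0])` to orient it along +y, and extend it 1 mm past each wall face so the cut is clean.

difference() {
  open_box();
  translate([213, -1, 76]) rotate([-90, 0, 0]) cylinder(h = 16, r = 38);
}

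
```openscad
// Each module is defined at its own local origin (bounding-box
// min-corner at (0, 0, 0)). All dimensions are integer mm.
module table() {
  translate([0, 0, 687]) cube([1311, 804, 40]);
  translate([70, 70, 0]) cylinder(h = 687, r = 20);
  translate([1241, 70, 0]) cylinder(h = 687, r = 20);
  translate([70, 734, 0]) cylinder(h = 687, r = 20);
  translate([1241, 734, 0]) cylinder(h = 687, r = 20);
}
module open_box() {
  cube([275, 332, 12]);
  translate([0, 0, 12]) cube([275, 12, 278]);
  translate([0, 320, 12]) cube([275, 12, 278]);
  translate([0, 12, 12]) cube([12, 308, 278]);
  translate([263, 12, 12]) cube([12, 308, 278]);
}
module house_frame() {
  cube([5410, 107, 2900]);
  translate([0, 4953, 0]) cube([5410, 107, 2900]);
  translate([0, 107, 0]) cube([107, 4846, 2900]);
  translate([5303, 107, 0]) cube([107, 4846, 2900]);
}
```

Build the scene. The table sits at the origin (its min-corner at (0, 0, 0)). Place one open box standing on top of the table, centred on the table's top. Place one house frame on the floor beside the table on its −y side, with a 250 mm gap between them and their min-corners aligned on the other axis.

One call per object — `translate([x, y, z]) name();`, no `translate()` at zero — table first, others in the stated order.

table();
translate([518, 236, 727]) open_box();
translate([0, -5310, 0]) house_frame();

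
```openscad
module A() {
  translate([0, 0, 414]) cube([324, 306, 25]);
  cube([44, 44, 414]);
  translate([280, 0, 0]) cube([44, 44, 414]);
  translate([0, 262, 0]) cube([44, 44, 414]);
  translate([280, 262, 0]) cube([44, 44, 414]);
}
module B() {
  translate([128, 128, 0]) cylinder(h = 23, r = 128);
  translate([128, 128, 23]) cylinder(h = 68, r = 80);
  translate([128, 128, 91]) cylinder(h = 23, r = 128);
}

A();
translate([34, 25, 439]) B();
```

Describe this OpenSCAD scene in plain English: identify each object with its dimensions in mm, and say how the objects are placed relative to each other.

A is a simple wooden stool: a rectangular seat 324 mm (x) by 306 mm (y), 25 mm thick, top face at z = 439 mm, on four square legs, each 44×44 mm in cross-section. The legs rest on z = 0, each flush with a corner of the seat.

B is a spool: two coaxial disc flanges of radius 128 mm and thickness 23 mm, joined by a core cylinder of radius 80 mm and height 68 mm. The lower flange rests on z = 0 and the three cylinders share a vertical axis.

The spool is on top of the stool, centred.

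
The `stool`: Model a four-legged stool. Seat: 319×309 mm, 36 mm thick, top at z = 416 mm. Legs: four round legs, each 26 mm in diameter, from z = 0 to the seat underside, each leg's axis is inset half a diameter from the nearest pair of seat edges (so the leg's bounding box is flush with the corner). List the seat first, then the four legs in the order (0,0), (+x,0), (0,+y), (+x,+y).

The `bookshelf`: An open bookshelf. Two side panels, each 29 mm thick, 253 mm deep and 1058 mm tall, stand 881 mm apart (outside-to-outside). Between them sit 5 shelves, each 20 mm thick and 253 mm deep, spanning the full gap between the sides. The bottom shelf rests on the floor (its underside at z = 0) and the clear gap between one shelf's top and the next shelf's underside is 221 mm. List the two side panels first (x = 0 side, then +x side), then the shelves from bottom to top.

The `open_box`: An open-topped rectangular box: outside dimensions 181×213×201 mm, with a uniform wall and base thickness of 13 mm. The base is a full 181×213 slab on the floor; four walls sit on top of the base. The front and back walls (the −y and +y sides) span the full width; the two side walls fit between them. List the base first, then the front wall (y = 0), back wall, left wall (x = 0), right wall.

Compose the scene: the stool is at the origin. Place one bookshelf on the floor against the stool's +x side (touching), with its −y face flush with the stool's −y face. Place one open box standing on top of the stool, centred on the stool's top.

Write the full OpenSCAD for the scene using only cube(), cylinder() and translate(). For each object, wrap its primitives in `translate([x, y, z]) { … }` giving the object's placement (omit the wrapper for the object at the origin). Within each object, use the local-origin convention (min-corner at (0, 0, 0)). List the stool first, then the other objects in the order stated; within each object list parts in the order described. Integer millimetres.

translate([0, 0, 380]) cube([319, 309, 36]);
translate([13, 13, 0]) cylinder(h = 380, r = 13);
translate([306, 13, 0]) cylinder(h = 380, r = 13);
translate([13, 296, 0]) cylinder(h = 380, r = 13);
translate([306, 296, 0]) cylinder(h = 380, r = 13);
translate([319, 0, 0]) {
  cube([29, 253, 1058]);
  translate([852, 0, 0]) cube([29, 253, 1058]);
  translate([29, 0, 0]) cube([823, 253, 20]);
  translate([29, 0, 241]) cube([823, 253, 20]);
  translate([29, 0, 482]) cube([823, 253, 20]);
  translate([29, 0, 723]) cube([823, 253, 20]);
  translate([29, 0, 964]) cube([823, 253, 20]);
}
translate([69, 48, 416]) {
  cube([181, 213, 13]);
  translate([0, 0, 13]) cube([181, 13, 188]);
  translate([0, 200, 13]) cube([181, 13, 188]);
  translate([0, 13, 13]) cube([13, 187, 188]);
  translate([168, 13, 13]) cube([13, 187, 188]);
}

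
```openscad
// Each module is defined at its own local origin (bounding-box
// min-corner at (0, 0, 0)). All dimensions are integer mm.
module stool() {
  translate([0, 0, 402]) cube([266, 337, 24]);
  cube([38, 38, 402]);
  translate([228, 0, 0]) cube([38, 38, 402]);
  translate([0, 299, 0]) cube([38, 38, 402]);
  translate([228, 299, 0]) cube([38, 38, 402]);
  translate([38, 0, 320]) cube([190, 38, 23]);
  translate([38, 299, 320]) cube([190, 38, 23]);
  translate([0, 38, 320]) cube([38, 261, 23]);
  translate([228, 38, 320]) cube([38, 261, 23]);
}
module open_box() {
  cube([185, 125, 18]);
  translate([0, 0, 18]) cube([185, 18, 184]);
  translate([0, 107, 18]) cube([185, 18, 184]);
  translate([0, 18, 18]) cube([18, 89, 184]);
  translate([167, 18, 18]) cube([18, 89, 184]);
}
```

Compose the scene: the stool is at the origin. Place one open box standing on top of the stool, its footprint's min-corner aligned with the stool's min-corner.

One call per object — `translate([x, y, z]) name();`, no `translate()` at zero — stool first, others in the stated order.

stool();
translate([0, 0, 426]) open_box();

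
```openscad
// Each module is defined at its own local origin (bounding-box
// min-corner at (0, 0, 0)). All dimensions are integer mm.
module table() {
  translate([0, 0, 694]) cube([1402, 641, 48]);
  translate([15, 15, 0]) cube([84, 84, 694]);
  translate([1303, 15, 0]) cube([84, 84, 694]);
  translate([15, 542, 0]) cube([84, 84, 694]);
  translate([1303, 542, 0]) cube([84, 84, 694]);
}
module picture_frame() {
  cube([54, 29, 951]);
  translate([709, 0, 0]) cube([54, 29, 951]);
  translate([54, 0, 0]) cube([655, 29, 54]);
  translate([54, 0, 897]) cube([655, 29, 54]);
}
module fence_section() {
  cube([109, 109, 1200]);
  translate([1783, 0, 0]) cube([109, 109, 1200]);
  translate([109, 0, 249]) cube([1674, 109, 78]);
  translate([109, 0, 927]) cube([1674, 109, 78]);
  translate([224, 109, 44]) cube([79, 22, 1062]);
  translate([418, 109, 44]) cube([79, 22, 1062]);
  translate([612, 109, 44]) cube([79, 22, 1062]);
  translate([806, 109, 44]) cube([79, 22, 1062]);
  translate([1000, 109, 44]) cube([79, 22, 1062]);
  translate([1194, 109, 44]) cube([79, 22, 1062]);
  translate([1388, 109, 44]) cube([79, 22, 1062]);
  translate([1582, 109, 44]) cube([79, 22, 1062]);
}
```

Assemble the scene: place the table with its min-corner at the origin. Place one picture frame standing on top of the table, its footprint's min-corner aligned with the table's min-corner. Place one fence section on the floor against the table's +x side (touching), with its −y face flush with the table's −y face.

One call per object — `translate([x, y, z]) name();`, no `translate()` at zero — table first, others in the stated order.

table();
translate([0, 0, 742]) picture_frame();
translate([1402, 0, 0]) fence_section();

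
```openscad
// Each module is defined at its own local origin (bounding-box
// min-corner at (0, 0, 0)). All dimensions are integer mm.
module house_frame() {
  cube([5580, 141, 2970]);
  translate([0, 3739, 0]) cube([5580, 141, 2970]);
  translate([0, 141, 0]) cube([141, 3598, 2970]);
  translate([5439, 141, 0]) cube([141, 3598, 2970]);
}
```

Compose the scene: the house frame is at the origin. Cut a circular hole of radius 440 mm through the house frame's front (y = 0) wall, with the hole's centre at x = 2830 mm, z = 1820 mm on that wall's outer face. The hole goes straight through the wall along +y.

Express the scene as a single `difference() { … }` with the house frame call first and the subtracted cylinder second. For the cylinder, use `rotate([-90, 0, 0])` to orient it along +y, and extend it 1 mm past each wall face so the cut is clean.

difference() {
  house_frame();
  translate([2830, -1, 1820]) rotate([-90, 0, 0]) cylinder(h = 143, r = 440);
}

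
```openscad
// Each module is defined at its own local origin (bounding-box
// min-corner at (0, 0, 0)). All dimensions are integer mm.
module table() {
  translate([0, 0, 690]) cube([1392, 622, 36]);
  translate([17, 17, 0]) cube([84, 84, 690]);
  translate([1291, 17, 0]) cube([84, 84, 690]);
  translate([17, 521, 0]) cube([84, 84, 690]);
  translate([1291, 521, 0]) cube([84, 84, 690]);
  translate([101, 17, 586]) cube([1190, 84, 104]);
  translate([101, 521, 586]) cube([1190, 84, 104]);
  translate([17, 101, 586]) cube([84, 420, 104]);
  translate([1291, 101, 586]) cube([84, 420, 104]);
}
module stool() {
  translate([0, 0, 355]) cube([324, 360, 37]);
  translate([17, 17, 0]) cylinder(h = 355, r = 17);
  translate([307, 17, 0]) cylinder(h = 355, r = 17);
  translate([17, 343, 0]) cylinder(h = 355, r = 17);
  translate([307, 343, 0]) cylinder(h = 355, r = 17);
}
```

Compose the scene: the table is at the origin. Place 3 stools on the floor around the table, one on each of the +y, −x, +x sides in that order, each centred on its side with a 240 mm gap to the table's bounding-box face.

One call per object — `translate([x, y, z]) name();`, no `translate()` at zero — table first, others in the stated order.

table();
translate([534, 862, 0]) stool();
translate([-564, 131, 0]) stool();
translate([1632, 131, 0]) stool();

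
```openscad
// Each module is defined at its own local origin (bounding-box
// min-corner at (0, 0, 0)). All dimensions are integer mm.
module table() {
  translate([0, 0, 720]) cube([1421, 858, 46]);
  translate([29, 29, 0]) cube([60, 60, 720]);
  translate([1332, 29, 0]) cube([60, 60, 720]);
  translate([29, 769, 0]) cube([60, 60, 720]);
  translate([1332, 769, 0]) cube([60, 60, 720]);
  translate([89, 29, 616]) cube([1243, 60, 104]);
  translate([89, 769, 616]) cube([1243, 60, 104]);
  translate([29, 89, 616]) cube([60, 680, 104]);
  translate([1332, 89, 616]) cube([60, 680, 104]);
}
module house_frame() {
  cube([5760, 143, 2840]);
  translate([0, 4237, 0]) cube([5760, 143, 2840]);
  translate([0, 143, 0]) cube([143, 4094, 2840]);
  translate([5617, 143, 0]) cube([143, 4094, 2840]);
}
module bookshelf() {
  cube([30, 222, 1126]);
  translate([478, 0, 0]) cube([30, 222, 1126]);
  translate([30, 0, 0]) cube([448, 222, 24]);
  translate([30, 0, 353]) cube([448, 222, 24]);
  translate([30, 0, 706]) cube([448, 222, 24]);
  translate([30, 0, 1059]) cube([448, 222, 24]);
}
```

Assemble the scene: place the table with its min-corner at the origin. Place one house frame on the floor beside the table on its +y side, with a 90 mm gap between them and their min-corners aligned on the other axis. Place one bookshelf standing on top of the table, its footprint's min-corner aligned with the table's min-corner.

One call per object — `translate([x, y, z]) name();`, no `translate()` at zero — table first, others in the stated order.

table();
translate([0, 948, 0]) house_frame();
translate([0, 0, 766]) bookshelf();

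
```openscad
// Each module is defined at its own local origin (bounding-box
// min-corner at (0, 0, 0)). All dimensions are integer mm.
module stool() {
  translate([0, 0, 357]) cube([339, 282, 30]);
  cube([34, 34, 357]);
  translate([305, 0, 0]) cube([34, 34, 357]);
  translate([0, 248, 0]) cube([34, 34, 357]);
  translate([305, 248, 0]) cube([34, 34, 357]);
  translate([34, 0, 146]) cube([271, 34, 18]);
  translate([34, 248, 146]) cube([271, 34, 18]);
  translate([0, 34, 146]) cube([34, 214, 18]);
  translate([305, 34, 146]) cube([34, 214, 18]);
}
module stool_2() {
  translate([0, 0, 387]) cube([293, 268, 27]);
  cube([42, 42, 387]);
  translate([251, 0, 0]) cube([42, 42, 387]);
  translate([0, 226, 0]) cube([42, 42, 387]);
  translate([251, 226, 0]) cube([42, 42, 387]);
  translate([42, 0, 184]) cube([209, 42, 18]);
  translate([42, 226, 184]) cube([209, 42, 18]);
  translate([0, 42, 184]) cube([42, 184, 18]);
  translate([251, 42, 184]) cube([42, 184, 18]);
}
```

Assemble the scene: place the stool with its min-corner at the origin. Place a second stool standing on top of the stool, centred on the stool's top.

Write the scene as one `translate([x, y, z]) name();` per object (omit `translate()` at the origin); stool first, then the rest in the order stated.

stool();
translate([23, 7, 387]) stool_2();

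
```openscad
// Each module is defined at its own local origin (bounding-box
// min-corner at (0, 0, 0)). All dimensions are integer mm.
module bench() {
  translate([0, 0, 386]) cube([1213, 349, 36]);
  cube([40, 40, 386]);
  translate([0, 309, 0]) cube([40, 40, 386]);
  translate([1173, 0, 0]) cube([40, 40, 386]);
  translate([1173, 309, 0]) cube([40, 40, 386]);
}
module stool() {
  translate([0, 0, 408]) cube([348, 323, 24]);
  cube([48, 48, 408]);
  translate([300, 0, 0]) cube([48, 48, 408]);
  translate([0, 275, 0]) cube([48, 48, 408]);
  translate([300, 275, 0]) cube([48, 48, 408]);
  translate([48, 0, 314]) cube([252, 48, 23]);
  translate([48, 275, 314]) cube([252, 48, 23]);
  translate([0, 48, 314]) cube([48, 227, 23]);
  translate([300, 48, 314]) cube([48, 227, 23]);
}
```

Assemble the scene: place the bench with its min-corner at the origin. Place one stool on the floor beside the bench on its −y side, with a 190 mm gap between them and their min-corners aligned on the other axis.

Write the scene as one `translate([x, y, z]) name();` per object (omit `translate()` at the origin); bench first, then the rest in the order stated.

bench();
translate([0, -513, 0]) stool();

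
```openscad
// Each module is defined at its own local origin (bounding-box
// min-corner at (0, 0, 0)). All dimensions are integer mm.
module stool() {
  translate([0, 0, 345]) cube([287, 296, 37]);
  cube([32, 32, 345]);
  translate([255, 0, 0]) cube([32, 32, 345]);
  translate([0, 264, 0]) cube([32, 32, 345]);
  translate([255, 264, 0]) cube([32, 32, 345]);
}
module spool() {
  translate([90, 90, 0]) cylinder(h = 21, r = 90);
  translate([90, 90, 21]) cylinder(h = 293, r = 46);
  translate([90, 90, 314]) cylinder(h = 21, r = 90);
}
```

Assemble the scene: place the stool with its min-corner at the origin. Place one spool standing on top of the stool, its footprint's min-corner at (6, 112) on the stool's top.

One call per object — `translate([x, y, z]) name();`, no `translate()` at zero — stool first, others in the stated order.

stool();
translate([6, 112, 382]) spool();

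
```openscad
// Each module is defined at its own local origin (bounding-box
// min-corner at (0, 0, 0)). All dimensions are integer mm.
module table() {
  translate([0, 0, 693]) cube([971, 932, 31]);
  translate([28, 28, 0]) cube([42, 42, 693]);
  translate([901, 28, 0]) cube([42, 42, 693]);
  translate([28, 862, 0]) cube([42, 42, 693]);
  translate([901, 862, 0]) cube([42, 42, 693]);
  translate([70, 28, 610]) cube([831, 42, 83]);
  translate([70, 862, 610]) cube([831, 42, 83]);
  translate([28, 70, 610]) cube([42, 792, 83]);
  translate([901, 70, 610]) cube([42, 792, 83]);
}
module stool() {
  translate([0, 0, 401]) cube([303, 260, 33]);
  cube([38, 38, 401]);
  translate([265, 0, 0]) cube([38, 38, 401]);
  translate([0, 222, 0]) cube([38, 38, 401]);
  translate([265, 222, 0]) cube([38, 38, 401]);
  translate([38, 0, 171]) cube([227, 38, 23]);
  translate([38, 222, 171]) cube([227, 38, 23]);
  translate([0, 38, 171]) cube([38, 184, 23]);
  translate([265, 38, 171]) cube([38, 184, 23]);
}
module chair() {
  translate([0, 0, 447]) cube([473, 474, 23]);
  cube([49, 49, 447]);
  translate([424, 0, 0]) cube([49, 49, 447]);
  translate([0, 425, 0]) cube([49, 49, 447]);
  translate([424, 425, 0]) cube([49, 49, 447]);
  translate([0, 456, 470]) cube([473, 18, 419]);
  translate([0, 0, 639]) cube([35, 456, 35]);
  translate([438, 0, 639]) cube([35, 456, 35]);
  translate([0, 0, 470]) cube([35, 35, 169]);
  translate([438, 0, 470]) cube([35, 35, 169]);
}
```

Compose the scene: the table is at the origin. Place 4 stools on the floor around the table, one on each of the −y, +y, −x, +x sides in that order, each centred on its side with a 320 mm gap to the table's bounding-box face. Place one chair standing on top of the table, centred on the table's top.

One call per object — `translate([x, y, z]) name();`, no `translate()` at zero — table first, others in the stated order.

table();
translate([334, -580, 0]) stool();
translate([334, 1252, 0]) stool();
translate([-623, 336, 0]) stool();
translate([1291, 336, 0]) stool();
translate([249, 229, 724]) chair();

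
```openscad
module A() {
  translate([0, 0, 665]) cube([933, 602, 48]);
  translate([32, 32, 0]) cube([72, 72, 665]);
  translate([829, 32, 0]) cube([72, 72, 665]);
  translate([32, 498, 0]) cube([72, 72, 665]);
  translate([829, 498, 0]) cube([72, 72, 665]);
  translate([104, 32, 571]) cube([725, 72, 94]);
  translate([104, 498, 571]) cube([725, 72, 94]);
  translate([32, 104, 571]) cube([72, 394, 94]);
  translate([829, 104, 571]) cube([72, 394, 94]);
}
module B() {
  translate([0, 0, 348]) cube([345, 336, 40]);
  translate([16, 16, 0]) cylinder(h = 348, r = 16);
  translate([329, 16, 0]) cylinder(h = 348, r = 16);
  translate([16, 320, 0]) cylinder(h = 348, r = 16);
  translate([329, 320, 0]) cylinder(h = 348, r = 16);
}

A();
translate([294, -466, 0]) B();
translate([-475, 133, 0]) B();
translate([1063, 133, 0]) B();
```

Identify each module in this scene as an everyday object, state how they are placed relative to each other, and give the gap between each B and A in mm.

Each stool's nearest face is 130 mm from the table's bounding box.

A is a table. B is a stool. Three stools sit around the table at the −y, −x, +x sides. The gap between each stool and the table is 130 mm.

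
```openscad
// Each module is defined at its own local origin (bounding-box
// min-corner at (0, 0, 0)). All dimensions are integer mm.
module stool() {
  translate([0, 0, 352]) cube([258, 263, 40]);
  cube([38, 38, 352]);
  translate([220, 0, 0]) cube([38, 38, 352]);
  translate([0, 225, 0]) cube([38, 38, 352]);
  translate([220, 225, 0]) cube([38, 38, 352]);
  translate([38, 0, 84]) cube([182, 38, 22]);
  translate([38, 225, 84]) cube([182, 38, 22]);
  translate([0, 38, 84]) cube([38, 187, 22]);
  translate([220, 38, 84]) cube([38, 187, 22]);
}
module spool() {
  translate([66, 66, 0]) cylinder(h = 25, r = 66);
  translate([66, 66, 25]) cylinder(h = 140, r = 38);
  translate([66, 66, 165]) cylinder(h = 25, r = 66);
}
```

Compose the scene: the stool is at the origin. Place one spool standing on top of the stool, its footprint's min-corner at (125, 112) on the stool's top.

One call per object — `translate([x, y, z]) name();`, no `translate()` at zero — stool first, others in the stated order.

stool();
translate([125, 112, 392]) spool();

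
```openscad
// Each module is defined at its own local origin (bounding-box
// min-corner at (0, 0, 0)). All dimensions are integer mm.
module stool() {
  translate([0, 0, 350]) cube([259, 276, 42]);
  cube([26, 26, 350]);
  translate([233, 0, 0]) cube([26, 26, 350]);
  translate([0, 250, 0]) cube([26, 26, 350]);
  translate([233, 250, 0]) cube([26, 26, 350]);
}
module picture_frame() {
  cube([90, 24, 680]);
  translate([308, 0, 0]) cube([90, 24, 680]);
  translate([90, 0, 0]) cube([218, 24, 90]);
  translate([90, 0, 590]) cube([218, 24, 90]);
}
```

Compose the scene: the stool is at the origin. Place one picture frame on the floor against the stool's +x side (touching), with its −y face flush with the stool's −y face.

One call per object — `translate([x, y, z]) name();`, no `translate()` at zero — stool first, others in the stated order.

stool();
translate([259, 0, 0]) picture_frame();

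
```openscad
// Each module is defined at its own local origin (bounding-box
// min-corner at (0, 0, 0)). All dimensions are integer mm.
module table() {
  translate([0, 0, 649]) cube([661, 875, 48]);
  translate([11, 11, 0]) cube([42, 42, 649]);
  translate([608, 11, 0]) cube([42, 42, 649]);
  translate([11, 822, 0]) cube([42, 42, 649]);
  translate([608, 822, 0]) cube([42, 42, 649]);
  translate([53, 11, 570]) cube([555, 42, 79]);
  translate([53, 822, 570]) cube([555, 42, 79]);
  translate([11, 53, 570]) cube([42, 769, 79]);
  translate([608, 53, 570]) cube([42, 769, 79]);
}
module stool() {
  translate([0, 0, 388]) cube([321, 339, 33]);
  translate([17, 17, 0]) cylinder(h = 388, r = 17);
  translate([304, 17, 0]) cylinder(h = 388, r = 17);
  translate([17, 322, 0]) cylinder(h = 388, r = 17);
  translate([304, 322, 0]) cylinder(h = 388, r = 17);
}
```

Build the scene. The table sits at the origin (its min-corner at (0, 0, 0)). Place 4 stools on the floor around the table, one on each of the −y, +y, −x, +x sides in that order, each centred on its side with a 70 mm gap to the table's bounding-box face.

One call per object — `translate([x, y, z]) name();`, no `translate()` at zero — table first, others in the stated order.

table();
translate([170, -409, 0]) stool();
translate([170, 945, 0]) stool();
translate([-391, 268, 0]) stool();
translate([731, 268, 0]) stool();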